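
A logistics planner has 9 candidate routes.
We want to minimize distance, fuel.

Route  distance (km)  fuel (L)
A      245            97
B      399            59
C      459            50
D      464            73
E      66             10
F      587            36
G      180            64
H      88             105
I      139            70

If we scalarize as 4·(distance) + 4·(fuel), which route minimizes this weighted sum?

E

A: 4·245 + 4·97 = 1368
B: 4·399 + 4·59 = 1832
C: 4·459 + 4·50 = 2036
D: 4·464 + 4·73 = 2148
E: 4·66 + 4·10 = 304
F: 4·587 + 4·36 = 2492
G: 4·180 + 4·64 = 976
H: 4·88 + 4·105 = 772
I: 4·139 + 4·70 = 836
Lowest: E at 304.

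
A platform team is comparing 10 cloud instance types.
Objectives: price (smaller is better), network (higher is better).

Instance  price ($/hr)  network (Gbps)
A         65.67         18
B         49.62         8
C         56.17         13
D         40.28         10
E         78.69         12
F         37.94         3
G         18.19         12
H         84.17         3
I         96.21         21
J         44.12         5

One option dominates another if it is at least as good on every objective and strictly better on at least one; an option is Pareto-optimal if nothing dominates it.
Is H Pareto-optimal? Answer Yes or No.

No

A vs H: price 65.67≤84.17, network 18≥3 — A is at least as good on every objective and strictly better on at least one, so A dominates H.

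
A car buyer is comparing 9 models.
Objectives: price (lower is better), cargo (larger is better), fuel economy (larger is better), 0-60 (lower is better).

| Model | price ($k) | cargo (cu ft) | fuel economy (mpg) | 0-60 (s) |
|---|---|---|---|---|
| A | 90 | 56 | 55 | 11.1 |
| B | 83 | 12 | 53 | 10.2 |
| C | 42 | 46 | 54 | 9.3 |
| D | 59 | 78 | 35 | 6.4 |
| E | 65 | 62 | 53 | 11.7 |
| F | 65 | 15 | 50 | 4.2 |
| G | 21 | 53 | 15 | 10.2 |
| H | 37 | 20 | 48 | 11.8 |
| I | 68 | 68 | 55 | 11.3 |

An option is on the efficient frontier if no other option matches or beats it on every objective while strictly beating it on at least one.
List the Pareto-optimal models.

A, C, D, E, F, G, H, I

A: not dominated.
B: dominated by C (price 42≤83, cargo 46≥12, fuel economy 54≥53, 0-60 9.3≤10.2).
C: not dominated.
D: not dominated (best cargo).
E: not dominated.
F: not dominated (best 0-60).
G: not dominated (best price).
H: not dominated.
I: not dominated.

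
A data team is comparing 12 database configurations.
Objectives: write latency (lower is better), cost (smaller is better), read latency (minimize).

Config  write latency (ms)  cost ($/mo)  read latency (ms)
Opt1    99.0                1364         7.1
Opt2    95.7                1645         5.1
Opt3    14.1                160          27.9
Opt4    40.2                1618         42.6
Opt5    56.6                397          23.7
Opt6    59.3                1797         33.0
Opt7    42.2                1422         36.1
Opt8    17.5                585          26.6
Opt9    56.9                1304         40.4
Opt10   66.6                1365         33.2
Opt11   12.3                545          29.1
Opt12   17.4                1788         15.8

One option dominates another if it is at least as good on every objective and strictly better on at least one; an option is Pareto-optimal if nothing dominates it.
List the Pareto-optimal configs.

Opt1, Opt2, Opt3, Opt5, Opt8, Opt11, Opt12

Opt1: not dominated.
Opt2: not dominated (best read latency).
Opt3: not dominated (best cost).
Opt4: dominated by Opt3 (write latency 14.1≤40.2, cost 160≤1618, read latency 27.9≤42.6).
Opt5: not dominated.
Opt6: dominated by Opt3 (write latency 14.1≤59.3, cost 160≤1797, read latency 27.9≤33.0).
Opt7: dominated by Opt3 (write latency 14.1≤42.2, cost 160≤1422, read latency 27.9≤36.1).
Opt8: not dominated.
Opt9: dominated by Opt3 (write latency 14.1≤56.9, cost 160≤1304, read latency 27.9≤40.4).
Opt10: dominated by Opt3 (write latency 14.1≤66.6, cost 160≤1365, read latency 27.9≤33.2).
Opt11: not dominated (best write latency).
Opt12: not dominated.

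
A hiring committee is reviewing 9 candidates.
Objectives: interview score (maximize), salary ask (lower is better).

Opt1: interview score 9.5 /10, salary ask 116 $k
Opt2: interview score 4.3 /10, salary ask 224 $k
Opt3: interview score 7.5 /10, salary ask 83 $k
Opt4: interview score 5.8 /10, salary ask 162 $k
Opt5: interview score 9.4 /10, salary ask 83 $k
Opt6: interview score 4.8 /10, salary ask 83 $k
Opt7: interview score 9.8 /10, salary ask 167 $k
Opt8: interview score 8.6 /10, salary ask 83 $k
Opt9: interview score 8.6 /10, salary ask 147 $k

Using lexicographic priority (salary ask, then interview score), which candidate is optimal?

First minimize salary ask: best is 83, kept {Opt3, Opt5, Opt6, Opt8}.
Then maximize interview score: best is 9.4, kept {Opt5}.

Opt5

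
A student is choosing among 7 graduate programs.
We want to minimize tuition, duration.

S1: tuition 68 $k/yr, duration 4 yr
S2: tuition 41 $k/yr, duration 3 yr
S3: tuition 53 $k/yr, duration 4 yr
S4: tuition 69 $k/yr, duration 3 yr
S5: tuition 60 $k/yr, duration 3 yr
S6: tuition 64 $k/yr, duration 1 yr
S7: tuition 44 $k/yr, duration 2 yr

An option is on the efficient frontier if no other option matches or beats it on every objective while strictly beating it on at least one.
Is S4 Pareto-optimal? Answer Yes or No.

S2 vs S4: tuition 41≤69, duration 3≤3 — S2 is at least as good on every objective and strictly better on at least one, so S2 dominates S4.

No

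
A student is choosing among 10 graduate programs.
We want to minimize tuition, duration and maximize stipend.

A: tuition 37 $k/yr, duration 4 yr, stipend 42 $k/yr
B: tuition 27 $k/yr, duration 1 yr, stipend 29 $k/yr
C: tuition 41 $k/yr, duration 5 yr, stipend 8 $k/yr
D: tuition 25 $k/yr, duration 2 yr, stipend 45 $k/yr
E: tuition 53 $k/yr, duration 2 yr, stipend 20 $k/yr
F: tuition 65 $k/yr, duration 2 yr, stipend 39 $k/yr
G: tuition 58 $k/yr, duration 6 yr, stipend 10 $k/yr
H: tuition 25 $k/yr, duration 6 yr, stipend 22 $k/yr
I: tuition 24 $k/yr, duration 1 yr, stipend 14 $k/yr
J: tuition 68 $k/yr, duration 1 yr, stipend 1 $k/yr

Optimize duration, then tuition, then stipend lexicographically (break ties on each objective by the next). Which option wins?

I

First minimize duration: best is 1, kept {B, I, J}.
Then minimize tuition: best is 24, kept {I}.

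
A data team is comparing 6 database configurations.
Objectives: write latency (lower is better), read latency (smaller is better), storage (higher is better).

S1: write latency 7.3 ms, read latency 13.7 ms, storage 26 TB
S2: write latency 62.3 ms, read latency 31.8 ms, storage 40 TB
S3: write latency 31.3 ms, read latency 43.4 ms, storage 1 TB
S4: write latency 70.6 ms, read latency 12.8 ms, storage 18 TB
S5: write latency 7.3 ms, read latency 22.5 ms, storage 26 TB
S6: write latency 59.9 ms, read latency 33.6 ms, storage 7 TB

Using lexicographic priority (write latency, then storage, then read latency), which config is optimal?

S1

First minimize write latency: best is 7.3, kept {S1, S5}.
Then maximize storage: best is 26, kept {S1, S5}.
Then minimize read latency: best is 13.7, kept {S1}.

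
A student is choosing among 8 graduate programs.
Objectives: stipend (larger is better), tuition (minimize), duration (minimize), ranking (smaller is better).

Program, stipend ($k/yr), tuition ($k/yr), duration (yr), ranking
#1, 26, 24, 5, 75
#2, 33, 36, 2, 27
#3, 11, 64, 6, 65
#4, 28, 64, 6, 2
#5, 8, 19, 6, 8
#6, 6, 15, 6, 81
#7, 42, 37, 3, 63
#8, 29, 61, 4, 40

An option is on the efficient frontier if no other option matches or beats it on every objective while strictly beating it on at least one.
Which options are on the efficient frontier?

#1, #2, #4, #5, #6, #7

#1: not dominated.
#2: not dominated (best duration).
#3: dominated by #2 (stipend 33≥11, tuition 36≤64, duration 2≤6, ranking 27≤65).
#4: not dominated (best ranking).
#5: not dominated.
#6: not dominated (best tuition).
#7: not dominated (best stipend).
#8: dominated by #2 (stipend 33≥29, tuition 36≤61, duration 2≤4, ranking 27≤40).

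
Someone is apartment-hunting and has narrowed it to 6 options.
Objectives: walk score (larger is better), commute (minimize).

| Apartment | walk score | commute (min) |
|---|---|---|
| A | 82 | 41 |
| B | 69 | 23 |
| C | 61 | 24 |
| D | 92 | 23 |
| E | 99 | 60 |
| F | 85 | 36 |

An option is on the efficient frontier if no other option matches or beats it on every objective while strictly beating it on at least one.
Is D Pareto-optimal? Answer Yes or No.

Yes

A: worse on walk score (82 vs 92).
B: worse on walk score (69 vs 92).
C: worse on walk score (61 vs 92).
E: worse on commute (60 vs 23).
F: worse on walk score (85 vs 92).
No option is at least as good as D on every objective and strictly better on one.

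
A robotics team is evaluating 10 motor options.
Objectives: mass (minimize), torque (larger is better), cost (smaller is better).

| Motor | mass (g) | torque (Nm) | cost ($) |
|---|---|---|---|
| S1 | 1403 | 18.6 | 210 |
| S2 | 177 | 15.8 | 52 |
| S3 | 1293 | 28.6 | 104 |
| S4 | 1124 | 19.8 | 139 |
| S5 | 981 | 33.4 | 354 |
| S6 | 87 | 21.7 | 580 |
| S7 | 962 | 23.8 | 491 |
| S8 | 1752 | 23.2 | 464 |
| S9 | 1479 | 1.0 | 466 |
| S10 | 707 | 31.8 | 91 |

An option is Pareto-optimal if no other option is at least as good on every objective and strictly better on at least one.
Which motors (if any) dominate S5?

S1: worse on mass (1403 vs 981).
S2: worse on torque (15.8 vs 33.4).
S3: worse on mass (1293 vs 981).
S4: worse on mass (1124 vs 981).
S6: worse on torque (21.7 vs 33.4).
S7: worse on torque (23.8 vs 33.4).
S8: worse on mass (1752 vs 981).
S9: worse on mass (1479 vs 981).
S10: worse on torque (31.8 vs 33.4).
No option dominates S5.

none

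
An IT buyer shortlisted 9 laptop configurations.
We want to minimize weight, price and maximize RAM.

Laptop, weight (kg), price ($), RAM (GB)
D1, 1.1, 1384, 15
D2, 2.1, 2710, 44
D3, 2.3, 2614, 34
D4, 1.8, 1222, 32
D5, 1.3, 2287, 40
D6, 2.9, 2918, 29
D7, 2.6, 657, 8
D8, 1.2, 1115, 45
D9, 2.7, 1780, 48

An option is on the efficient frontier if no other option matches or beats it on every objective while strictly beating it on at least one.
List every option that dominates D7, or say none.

D1: worse on price (1384 vs 657).
D2: worse on price (2710 vs 657).
D3: worse on price (2614 vs 657).
D4: worse on price (1222 vs 657).
D5: worse on price (2287 vs 657).
D6: worse on weight (2.9 vs 2.6).
D8: worse on price (1115 vs 657).
D9: worse on weight (2.7 vs 2.6).
No option dominates D7.

none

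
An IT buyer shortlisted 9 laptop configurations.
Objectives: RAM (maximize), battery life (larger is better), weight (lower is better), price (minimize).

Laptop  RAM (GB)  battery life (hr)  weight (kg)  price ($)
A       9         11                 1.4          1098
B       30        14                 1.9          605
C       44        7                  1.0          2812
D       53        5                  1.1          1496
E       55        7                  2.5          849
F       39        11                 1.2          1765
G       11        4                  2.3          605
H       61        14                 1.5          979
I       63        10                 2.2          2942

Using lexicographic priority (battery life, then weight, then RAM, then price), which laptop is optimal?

First maximize battery life: best is 14, kept {B, H}.
Then minimize weight: best is 1.5, kept {H}.

H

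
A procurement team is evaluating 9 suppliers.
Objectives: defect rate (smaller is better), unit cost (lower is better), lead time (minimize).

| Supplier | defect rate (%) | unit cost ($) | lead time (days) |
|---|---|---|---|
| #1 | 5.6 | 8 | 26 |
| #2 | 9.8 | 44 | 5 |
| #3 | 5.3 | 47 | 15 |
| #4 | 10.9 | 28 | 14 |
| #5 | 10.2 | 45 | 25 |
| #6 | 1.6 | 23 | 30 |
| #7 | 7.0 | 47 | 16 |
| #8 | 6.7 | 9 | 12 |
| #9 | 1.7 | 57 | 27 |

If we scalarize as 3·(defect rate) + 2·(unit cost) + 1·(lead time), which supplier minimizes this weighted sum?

#1: 3·5.6 + 2·8 + 1·26 = 58.8
#2: 3·9.8 + 2·44 + 1·5 = 122.4
#3: 3·5.3 + 2·47 + 1·15 = 124.9
#4: 3·10.9 + 2·28 + 1·14 = 102.7
#5: 3·10.2 + 2·45 + 1·25 = 145.6
#6: 3·1.6 + 2·23 + 1·30 = 80.8
#7: 3·7.0 + 2·47 + 1·16 = 131.0
#8: 3·6.7 + 2·9 + 1·12 = 50.1
#9: 3·1.7 + 2·57 + 1·27 = 146.1
Lowest: #8 at 50.1.

#8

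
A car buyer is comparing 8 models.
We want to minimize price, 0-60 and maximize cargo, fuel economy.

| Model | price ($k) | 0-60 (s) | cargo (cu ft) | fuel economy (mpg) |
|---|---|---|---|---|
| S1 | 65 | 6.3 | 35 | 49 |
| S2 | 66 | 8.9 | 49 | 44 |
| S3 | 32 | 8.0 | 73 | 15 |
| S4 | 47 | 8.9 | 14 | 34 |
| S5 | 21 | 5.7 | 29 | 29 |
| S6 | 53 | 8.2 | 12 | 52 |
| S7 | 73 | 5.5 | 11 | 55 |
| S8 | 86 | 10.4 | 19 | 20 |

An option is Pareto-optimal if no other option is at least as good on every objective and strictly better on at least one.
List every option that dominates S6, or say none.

none

S1: worse on price (65 vs 53).
S2: worse on price (66 vs 53).
S3: worse on fuel economy (15 vs 52).
S4: worse on 0-60 (8.9 vs 8.2).
S5: worse on fuel economy (29 vs 52).
S7: worse on price (73 vs 53).
S8: worse on price (86 vs 53).
No option dominates S6.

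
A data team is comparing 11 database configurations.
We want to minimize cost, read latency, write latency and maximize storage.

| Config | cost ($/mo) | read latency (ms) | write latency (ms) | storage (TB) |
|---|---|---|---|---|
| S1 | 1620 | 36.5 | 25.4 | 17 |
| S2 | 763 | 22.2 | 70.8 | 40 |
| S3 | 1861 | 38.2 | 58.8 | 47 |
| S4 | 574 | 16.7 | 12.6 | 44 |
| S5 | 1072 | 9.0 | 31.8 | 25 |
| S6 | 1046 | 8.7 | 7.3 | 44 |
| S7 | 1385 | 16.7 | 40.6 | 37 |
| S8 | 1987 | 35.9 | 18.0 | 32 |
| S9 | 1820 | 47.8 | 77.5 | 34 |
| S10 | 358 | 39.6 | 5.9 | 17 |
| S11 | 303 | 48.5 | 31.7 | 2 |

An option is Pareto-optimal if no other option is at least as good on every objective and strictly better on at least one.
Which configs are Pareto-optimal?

S1: dominated by S4 (cost 574≤1620, read latency 16.7≤36.5, write latency 12.6≤25.4, storage 44≥17).
S2: dominated by S4 (cost 574≤763, read latency 16.7≤22.2, write latency 12.6≤70.8, storage 44≥40).
S3: not dominated (best storage).
S4: not dominated.
S5: dominated by S6 (cost 1046≤1072, read latency 8.7≤9.0, write latency 7.3≤31.8, storage 44≥25).
S6: not dominated (best read latency).
S7: dominated by S4 (cost 574≤1385, read latency 16.7≤16.7, write latency 12.6≤40.6, storage 44≥37).
S8: dominated by S4 (cost 574≤1987, read latency 16.7≤35.9, write latency 12.6≤18.0, storage 44≥32).
S9: dominated by S2 (cost 763≤1820, read latency 22.2≤47.8, write latency 70.8≤77.5, storage 40≥34).
S10: not dominated (best write latency).
S11: not dominated (best cost).

S3, S4, S6, S10, S11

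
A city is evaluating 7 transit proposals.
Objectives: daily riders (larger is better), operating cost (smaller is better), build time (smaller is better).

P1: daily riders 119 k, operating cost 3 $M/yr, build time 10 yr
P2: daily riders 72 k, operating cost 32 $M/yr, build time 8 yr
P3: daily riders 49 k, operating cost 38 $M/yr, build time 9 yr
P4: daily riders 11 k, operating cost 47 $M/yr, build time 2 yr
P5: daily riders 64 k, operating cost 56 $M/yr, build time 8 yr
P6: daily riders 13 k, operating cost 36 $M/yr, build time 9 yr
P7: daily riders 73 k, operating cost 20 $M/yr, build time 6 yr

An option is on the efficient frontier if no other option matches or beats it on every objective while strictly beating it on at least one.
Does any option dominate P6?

P2 vs P6: daily riders 72≥13, operating cost 32≤36, build time 8≤9 — P2 is at least as good on every objective and strictly better on at least one, so P2 dominates P6.

Yes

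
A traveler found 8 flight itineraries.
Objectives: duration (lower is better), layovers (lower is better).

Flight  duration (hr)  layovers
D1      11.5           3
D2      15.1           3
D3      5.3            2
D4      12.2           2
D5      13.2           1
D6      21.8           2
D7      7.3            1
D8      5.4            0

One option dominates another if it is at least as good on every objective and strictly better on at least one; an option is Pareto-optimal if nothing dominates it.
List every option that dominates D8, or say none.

none

D1: worse on duration (11.5 vs 5.4).
D2: worse on duration (15.1 vs 5.4).
D3: worse on layovers (2 vs 0).
D4: worse on duration (12.2 vs 5.4).
D5: worse on duration (13.2 vs 5.4).
D6: worse on duration (21.8 vs 5.4).
D7: worse on duration (7.3 vs 5.4).
No option dominates D8.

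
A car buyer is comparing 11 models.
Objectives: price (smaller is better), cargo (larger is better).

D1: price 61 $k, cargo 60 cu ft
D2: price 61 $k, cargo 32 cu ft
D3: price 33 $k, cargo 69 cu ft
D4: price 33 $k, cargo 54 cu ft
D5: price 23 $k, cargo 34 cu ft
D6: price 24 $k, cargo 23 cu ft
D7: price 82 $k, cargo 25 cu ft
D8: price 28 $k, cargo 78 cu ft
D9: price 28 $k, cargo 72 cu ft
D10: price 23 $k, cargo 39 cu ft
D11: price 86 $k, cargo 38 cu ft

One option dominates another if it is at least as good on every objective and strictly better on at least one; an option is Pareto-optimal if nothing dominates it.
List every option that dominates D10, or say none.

D1: worse on price (61 vs 23).
D2: worse on price (61 vs 23).
D3: worse on price (33 vs 23).
D4: worse on price (33 vs 23).
D5: worse on cargo (34 vs 39).
D6: worse on price (24 vs 23).
D7: worse on price (82 vs 23).
D8: worse on price (28 vs 23).
D9: worse on price (28 vs 23).
D11: worse on price (86 vs 23).
No option dominates D10.

none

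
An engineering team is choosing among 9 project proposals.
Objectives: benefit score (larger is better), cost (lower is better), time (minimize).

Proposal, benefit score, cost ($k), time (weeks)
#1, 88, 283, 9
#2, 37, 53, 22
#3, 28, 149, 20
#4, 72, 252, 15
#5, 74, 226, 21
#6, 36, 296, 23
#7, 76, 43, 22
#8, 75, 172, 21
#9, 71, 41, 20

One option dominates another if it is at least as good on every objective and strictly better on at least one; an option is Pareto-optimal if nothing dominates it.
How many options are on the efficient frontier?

5

#1: not dominated (best benefit score).
#2: dominated by #7 (benefit score 76≥37, cost 43≤53, time 22≤22).
#3: dominated by #9 (benefit score 71≥28, cost 41≤149, time 20≤20).
#4: not dominated.
#5: dominated by #8 (benefit score 75≥74, cost 172≤226, time 21≤21).
#6: dominated by #1 (benefit score 88≥36, cost 283≤296, time 9≤23).
#7: not dominated.
#8: not dominated.
#9: not dominated (best cost).
Pareto-optimal: #1, #4, #7, #8, #9 → 5.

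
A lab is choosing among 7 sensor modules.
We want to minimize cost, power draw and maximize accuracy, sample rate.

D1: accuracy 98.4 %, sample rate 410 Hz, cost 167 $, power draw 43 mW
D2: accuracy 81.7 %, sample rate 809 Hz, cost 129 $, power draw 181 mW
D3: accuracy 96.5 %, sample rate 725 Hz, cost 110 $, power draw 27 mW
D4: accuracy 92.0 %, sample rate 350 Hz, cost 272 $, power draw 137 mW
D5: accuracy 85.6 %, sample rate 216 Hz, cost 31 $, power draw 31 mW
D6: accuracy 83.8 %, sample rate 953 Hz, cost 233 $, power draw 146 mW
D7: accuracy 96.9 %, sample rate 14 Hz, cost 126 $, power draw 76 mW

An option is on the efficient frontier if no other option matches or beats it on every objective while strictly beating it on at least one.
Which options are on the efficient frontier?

D1: not dominated (best accuracy).
D2: not dominated.
D3: not dominated (best power draw).
D4: dominated by D1 (accuracy 98.4≥92.0, sample rate 410≥350, cost 167≤272, power draw 43≤137).
D5: not dominated (best cost).
D6: not dominated (best sample rate).
D7: not dominated.

D1, D2, D3, D5, D6, D7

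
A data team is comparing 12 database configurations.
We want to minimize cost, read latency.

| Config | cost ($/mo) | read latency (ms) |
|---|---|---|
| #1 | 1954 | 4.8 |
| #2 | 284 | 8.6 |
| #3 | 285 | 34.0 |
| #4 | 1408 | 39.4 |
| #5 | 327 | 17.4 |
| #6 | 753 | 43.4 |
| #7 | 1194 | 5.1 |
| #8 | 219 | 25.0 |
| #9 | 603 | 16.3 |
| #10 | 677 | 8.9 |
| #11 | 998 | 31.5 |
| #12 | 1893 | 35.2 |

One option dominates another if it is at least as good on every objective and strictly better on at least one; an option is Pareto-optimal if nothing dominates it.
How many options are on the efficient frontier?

#1: not dominated (best read latency).
#2: not dominated.
#3: dominated by #2 (cost 284≤285, read latency 8.6≤34.0).
#4: dominated by #2 (cost 284≤1408, read latency 8.6≤39.4).
#5: dominated by #2 (cost 284≤327, read latency 8.6≤17.4).
#6: dominated by #2 (cost 284≤753, read latency 8.6≤43.4).
#7: not dominated.
#8: not dominated (best cost).
#9: dominated by #2 (cost 284≤603, read latency 8.6≤16.3).
#10: dominated by #2 (cost 284≤677, read latency 8.6≤8.9).
#11: dominated by #2 (cost 284≤998, read latency 8.6≤31.5).
#12: dominated by #2 (cost 284≤1893, read latency 8.6≤35.2).
Pareto-optimal: #1, #2, #7, #8 → 4.

4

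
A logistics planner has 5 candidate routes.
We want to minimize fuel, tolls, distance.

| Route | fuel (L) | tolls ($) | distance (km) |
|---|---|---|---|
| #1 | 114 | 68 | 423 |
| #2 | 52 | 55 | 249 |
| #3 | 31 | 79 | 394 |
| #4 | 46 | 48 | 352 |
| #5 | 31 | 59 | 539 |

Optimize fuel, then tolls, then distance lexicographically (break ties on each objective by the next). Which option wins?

First minimize fuel: best is 31, kept {#3, #5}.
Then minimize tolls: best is 59, kept {#5}.

#5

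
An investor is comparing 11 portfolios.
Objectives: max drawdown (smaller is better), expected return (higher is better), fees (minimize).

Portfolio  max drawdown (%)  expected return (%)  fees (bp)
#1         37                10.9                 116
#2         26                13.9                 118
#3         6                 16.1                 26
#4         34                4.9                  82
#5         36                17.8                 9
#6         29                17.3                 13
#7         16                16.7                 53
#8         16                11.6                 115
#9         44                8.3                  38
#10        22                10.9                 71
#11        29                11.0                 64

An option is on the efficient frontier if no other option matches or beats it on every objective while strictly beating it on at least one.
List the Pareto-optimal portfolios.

#1: dominated by #3 (max drawdown 6≤37, expected return 16.1≥10.9, fees 26≤116).
#2: dominated by #3 (max drawdown 6≤26, expected return 16.1≥13.9, fees 26≤118).
#3: not dominated (best max drawdown).
#4: dominated by #3 (max drawdown 6≤34, expected return 16.1≥4.9, fees 26≤82).
#5: not dominated (best expected return).
#6: not dominated.
#7: not dominated.
#8: dominated by #3 (max drawdown 6≤16, expected return 16.1≥11.6, fees 26≤115).
#9: dominated by #3 (max drawdown 6≤44, expected return 16.1≥8.3, fees 26≤38).
#10: dominated by #3 (max drawdown 6≤22, expected return 16.1≥10.9, fees 26≤71).
#11: dominated by #3 (max drawdown 6≤29, expected return 16.1≥11.0, fees 26≤64).

#3, #5, #6, #7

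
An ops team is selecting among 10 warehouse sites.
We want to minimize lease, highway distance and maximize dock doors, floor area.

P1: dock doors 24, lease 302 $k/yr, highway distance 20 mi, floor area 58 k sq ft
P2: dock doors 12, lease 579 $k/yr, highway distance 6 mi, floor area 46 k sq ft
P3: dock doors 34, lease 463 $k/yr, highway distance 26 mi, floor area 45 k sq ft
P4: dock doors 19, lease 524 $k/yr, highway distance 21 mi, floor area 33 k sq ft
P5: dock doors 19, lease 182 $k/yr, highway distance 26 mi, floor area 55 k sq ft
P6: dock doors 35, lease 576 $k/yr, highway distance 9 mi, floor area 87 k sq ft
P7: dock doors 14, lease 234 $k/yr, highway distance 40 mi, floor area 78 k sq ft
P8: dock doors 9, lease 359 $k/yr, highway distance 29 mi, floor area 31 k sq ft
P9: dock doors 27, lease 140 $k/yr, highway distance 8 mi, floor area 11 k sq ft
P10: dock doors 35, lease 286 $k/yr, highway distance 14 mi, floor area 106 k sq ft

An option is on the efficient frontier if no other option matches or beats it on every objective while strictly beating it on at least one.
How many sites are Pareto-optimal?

P1: dominated by P10 (dock doors 35≥24, lease 286≤302, highway distance 14≤20, floor area 106≥58).
P2: not dominated (best highway distance).
P3: dominated by P10 (dock doors 35≥34, lease 286≤463, highway distance 14≤26, floor area 106≥45).
P4: dominated by P1 (dock doors 24≥19, lease 302≤524, highway distance 20≤21, floor area 58≥33).
P5: not dominated.
P6: not dominated.
P7: not dominated.
P8: dominated by P1 (dock doors 24≥9, lease 302≤359, highway distance 20≤29, floor area 58≥31).
P9: not dominated (best lease).
P10: not dominated (best floor area).
Pareto-optimal: P2, P5, P6, P7, P9, P10 → 6.

6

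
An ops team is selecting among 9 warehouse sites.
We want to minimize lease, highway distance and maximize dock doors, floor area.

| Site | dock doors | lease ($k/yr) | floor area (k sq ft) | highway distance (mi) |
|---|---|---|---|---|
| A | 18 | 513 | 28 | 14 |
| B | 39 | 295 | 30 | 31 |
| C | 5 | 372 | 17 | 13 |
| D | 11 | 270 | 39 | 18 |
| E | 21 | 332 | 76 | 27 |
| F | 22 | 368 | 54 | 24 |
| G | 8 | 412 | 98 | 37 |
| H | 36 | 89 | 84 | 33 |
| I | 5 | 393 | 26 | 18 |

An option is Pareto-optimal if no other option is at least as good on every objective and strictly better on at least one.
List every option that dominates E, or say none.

none

A: worse on dock doors (18 vs 21).
B: worse on floor area (30 vs 76).
C: worse on dock doors (5 vs 21).
D: worse on dock doors (11 vs 21).
F: worse on lease (368 vs 332).
G: worse on dock doors (8 vs 21).
H: worse on highway distance (33 vs 27).
I: worse on dock doors (5 vs 21).
No option dominates E.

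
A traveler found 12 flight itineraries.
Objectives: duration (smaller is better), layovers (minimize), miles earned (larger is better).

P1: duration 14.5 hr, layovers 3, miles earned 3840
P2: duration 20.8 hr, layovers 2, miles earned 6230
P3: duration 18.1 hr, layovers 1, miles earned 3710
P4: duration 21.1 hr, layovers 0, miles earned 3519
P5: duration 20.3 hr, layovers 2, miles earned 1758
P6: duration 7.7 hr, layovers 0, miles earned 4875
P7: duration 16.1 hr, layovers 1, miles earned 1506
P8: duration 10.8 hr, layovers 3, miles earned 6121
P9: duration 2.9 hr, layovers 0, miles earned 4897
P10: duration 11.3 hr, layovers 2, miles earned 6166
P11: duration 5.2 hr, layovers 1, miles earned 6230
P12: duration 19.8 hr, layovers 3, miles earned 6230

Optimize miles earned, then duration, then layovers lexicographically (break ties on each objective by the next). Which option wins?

First maximize miles earned: best is 6230, kept {P2, P11, P12}.
Then minimize duration: best is 5.2, kept {P11}.

P11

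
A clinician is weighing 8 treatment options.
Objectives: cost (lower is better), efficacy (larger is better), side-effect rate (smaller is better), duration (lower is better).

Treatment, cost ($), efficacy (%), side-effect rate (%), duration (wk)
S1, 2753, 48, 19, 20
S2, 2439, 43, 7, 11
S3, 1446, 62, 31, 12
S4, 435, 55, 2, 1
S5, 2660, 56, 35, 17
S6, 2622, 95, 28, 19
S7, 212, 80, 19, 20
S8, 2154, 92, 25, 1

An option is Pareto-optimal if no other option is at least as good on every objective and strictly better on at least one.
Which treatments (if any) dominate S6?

S1: worse on cost (2753 vs 2622).
S2: worse on efficacy (43 vs 95).
S3: worse on efficacy (62 vs 95).
S4: worse on efficacy (55 vs 95).
S5: worse on cost (2660 vs 2622).
S7: worse on efficacy (80 vs 95).
S8: worse on efficacy (92 vs 95).
No option dominates S6.

none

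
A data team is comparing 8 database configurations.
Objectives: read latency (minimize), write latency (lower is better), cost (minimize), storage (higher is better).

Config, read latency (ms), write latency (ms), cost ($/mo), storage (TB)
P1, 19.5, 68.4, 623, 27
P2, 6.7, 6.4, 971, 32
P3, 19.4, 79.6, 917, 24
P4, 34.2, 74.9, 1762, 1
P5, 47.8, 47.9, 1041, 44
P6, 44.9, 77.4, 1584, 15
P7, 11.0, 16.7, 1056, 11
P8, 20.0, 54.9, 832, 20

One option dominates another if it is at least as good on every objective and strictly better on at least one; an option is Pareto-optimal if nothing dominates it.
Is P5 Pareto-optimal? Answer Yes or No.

P1: worse on write latency (68.4 vs 47.9).
P2: worse on storage (32 vs 44).
P3: worse on write latency (79.6 vs 47.9).
P4: worse on write latency (74.9 vs 47.9).
P6: worse on write latency (77.4 vs 47.9).
P7: worse on cost (1056 vs 1041).
P8: worse on write latency (54.9 vs 47.9).
No option is at least as good as P5 on every objective and strictly better on one.

Yes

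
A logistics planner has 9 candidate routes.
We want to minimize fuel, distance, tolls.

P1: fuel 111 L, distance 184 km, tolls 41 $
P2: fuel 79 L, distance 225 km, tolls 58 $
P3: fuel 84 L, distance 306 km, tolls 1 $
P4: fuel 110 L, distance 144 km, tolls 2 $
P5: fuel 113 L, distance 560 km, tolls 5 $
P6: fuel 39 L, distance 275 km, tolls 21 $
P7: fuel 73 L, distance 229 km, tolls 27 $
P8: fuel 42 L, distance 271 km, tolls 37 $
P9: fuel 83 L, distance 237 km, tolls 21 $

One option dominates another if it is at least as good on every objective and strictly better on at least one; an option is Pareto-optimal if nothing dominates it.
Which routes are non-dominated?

P1: dominated by P4 (fuel 110≤111, distance 144≤184, tolls 2≤41).
P2: not dominated.
P3: not dominated (best tolls).
P4: not dominated (best distance).
P5: dominated by P3 (fuel 84≤113, distance 306≤560, tolls 1≤5).
P6: not dominated (best fuel).
P7: not dominated.
P8: not dominated.
P9: not dominated.

P2, P3, P4, P6, P7, P8, P9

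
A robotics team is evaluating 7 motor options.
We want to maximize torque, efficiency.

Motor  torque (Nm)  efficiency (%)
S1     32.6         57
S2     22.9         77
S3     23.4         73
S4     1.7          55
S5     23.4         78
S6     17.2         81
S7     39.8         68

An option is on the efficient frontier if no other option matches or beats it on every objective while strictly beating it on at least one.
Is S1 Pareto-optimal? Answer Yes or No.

S7 vs S1: torque 39.8≥32.6, efficiency 68≥57 — S7 is at least as good on every objective and strictly better on at least one, so S7 dominates S1.

No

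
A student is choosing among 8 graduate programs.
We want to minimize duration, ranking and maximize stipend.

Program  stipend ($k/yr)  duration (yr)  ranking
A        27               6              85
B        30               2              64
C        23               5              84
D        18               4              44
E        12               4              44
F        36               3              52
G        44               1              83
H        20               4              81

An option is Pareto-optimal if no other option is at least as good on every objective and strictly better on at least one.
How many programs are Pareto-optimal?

4

A: dominated by B (stipend 30≥27, duration 2≤6, ranking 64≤85).
B: not dominated.
C: dominated by B (stipend 30≥23, duration 2≤5, ranking 64≤84).
D: not dominated.
E: dominated by D (stipend 18≥12, duration 4≤4, ranking 44≤44).
F: not dominated.
G: not dominated (best stipend).
H: dominated by B (stipend 30≥20, duration 2≤4, ranking 64≤81).
Pareto-optimal: B, D, F, G → 4.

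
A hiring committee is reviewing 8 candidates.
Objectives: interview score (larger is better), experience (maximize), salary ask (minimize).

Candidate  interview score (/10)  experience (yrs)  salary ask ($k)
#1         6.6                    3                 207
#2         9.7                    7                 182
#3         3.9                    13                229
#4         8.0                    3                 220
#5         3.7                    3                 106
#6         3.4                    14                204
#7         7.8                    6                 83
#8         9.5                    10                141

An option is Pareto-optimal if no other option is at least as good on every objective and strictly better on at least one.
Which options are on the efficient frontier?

#2, #3, #6, #7, #8

#1: dominated by #2 (interview score 9.7≥6.6, experience 7≥3, salary ask 182≤207).
#2: not dominated (best interview score).
#3: not dominated.
#4: dominated by #2 (interview score 9.7≥8.0, experience 7≥3, salary ask 182≤220).
#5: dominated by #7 (interview score 7.8≥3.7, experience 6≥3, salary ask 83≤106).
#6: not dominated (best experience).
#7: not dominated (best salary ask).
#8: not dominated.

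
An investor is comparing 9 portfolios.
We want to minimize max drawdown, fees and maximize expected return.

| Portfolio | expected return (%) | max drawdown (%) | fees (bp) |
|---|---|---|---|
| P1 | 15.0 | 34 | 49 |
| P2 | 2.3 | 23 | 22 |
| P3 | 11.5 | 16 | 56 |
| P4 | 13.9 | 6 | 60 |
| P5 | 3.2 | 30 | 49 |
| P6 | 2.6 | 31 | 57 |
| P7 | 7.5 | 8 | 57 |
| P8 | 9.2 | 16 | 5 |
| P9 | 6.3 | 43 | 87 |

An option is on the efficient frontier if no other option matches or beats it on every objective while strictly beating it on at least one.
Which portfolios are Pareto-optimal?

P1: not dominated (best expected return).
P2: dominated by P8 (expected return 9.2≥2.3, max drawdown 16≤23, fees 5≤22).
P3: not dominated.
P4: not dominated (best max drawdown).
P5: dominated by P8 (expected return 9.2≥3.2, max drawdown 16≤30, fees 5≤49).
P6: dominated by P3 (expected return 11.5≥2.6, max drawdown 16≤31, fees 56≤57).
P7: not dominated.
P8: not dominated (best fees).
P9: dominated by P1 (expected return 15.0≥6.3, max drawdown 34≤43, fees 49≤87).

P1, P3, P4, P7, P8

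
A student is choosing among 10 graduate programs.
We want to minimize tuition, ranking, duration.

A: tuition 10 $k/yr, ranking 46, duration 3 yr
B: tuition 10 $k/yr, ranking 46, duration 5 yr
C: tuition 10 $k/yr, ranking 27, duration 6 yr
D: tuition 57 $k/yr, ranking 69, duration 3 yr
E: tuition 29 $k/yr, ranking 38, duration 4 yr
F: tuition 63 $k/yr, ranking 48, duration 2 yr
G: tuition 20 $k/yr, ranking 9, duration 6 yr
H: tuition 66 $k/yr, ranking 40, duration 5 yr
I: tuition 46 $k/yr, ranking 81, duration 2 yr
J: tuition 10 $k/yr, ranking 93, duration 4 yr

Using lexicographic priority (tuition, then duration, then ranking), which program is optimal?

First minimize tuition: best is 10, kept {A, B, C, J}.
Then minimize duration: best is 3, kept {A}.

A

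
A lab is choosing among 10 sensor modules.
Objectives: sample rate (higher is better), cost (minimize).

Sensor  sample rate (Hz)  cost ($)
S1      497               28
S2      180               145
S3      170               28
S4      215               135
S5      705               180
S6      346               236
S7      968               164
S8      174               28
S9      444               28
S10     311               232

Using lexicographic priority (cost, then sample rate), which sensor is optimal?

S1

First minimize cost: best is 28, kept {S1, S3, S8, S9}.
Then maximize sample rate: best is 497, kept {S1}.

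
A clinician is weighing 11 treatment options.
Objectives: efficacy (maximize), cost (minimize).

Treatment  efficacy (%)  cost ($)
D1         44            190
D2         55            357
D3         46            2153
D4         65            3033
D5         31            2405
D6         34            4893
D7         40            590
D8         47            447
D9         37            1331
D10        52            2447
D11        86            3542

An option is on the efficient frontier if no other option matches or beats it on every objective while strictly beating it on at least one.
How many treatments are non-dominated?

4

D1: not dominated (best cost).
D2: not dominated.
D3: dominated by D2 (efficacy 55≥46, cost 357≤2153).
D4: not dominated.
D5: dominated by D1 (efficacy 44≥31, cost 190≤2405).
D6: dominated by D1 (efficacy 44≥34, cost 190≤4893).
D7: dominated by D1 (efficacy 44≥40, cost 190≤590).
D8: dominated by D2 (efficacy 55≥47, cost 357≤447).
D9: dominated by D1 (efficacy 44≥37, cost 190≤1331).
D10: dominated by D2 (efficacy 55≥52, cost 357≤2447).
D11: not dominated (best efficacy).
Pareto-optimal: D1, D2, D4, D11 → 4.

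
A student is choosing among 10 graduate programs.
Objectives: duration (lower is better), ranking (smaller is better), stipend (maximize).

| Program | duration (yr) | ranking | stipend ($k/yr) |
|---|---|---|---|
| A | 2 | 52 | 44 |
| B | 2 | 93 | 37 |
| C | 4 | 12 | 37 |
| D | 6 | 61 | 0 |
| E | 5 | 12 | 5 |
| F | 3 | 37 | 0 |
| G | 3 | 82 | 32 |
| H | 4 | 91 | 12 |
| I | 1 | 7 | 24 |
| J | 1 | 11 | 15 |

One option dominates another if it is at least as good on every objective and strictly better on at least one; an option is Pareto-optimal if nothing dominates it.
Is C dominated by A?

A vs C: A is worse on ranking (52 vs 12), so it does not dominate C.

No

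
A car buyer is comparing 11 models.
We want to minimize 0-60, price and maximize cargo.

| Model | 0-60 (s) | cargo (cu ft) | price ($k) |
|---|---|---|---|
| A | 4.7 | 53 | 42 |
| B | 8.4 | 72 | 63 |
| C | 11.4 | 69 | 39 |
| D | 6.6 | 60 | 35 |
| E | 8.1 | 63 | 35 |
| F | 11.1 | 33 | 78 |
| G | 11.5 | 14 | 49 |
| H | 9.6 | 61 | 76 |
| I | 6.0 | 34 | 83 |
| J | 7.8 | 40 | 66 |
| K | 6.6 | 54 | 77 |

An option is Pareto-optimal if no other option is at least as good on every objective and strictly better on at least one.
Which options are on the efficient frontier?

A, B, C, D, E

A: not dominated (best 0-60).
B: not dominated (best cargo).
C: not dominated.
D: not dominated.
E: not dominated.
F: dominated by A (0-60 4.7≤11.1, cargo 53≥33, price 42≤78).
G: dominated by A (0-60 4.7≤11.5, cargo 53≥14, price 42≤49).
H: dominated by B (0-60 8.4≤9.6, cargo 72≥61, price 63≤76).
I: dominated by A (0-60 4.7≤6.0, cargo 53≥34, price 42≤83).
J: dominated by A (0-60 4.7≤7.8, cargo 53≥40, price 42≤66).
K: dominated by D (0-60 6.6≤6.6, cargo 60≥54, price 35≤77).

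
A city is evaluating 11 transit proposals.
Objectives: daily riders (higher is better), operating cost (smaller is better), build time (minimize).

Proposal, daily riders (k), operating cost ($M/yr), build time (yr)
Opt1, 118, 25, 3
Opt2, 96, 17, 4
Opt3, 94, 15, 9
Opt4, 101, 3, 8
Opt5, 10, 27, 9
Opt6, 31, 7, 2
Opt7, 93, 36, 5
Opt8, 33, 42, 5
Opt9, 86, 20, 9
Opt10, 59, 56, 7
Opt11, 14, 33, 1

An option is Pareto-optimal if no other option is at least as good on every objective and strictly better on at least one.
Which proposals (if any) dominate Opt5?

Opt1: daily riders 118≥10, operating cost 25≤27, build time 3≤9 — dominates Opt5.
Opt2: daily riders 96≥10, operating cost 17≤27, build time 4≤9 — dominates Opt5.
Opt3: daily riders 94≥10, operating cost 15≤27, build time 9≤9 — dominates Opt5.
Opt4: daily riders 101≥10, operating cost 3≤27, build time 8≤9 — dominates Opt5.
Opt6: daily riders 31≥10, operating cost 7≤27, build time 2≤9 — dominates Opt5.
Opt9: daily riders 86≥10, operating cost 20≤27, build time 9≤9 — dominates Opt5.
Others (Opt7, Opt8, Opt10, Opt11) are each worse than Opt5 on at least one objective.

Opt1, Opt2, Opt3, Opt4, Opt6, Opt9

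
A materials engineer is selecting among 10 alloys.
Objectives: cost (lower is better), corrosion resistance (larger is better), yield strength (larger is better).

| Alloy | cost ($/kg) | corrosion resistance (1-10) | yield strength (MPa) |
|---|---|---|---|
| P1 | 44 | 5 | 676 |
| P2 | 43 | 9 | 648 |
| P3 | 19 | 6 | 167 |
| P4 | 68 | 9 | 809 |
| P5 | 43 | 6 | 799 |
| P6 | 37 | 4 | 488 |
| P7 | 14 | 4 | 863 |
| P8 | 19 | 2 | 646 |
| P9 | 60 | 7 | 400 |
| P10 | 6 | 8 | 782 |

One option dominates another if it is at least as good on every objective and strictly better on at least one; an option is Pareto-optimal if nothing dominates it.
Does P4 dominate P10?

P4 vs P10: P4 is worse on cost (68 vs 6), so it does not dominate P10.

No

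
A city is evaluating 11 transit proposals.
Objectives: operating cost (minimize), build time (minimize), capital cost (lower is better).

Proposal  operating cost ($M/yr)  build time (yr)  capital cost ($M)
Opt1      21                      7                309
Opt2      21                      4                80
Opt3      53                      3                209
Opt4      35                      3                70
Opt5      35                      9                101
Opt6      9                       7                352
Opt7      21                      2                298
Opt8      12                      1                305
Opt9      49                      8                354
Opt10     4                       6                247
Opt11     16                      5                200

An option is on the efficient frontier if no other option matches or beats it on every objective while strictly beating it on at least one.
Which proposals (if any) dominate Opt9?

Opt1: operating cost 21≤49, build time 7≤8, capital cost 309≤354 — dominates Opt9.
Opt2: operating cost 21≤49, build time 4≤8, capital cost 80≤354 — dominates Opt9.
Opt4: operating cost 35≤49, build time 3≤8, capital cost 70≤354 — dominates Opt9.
Opt6: operating cost 9≤49, build time 7≤8, capital cost 352≤354 — dominates Opt9.
Opt7: operating cost 21≤49, build time 2≤8, capital cost 298≤354 — dominates Opt9.
Opt8: operating cost 12≤49, build time 1≤8, capital cost 305≤354 — dominates Opt9.
Opt10: operating cost 4≤49, build time 6≤8, capital cost 247≤354 — dominates Opt9.
Opt11: operating cost 16≤49, build time 5≤8, capital cost 200≤354 — dominates Opt9.
Others (Opt3, Opt5) are each worse than Opt9 on at least one objective.

Opt1, Opt2, Opt4, Opt6, Opt7, Opt8, Opt10, Opt11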